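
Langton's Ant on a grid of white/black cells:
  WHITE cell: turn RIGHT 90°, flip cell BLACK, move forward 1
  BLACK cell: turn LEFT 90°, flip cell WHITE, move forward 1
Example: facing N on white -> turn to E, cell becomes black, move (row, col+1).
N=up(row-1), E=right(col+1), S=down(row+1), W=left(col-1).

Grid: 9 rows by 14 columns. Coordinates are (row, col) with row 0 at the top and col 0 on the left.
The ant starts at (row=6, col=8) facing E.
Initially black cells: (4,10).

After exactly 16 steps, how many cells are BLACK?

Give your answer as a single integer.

Step 1: on WHITE (6,8): turn R to S, flip to black, move to (7,8). |black|=2
Step 2: on WHITE (7,8): turn R to W, flip to black, move to (7,7). |black|=3
Step 3: on WHITE (7,7): turn R to N, flip to black, move to (6,7). |black|=4
Step 4: on WHITE (6,7): turn R to E, flip to black, move to (6,8). |black|=5
Step 5: on BLACK (6,8): turn L to N, flip to white, move to (5,8). |black|=4
Step 6: on WHITE (5,8): turn R to E, flip to black, move to (5,9). |black|=5
Step 7: on WHITE (5,9): turn R to S, flip to black, move to (6,9). |black|=6
Step 8: on WHITE (6,9): turn R to W, flip to black, move to (6,8). |black|=7
Step 9: on WHITE (6,8): turn R to N, flip to black, move to (5,8). |black|=8
Step 10: on BLACK (5,8): turn L to W, flip to white, move to (5,7). |black|=7
Step 11: on WHITE (5,7): turn R to N, flip to black, move to (4,7). |black|=8
Step 12: on WHITE (4,7): turn R to E, flip to black, move to (4,8). |black|=9
Step 13: on WHITE (4,8): turn R to S, flip to black, move to (5,8). |black|=10
Step 14: on WHITE (5,8): turn R to W, flip to black, move to (5,7). |black|=11
Step 15: on BLACK (5,7): turn L to S, flip to white, move to (6,7). |black|=10
Step 16: on BLACK (6,7): turn L to E, flip to white, move to (6,8). |black|=9

Answer: 9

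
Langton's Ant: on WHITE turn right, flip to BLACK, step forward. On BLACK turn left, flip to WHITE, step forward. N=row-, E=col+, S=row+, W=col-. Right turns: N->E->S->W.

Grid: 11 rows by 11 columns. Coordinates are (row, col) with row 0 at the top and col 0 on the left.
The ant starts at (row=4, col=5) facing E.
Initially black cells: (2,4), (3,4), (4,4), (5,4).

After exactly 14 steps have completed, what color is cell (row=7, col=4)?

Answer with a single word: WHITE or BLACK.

Step 1: on WHITE (4,5): turn R to S, flip to black, move to (5,5). |black|=5
Step 2: on WHITE (5,5): turn R to W, flip to black, move to (5,4). |black|=6
Step 3: on BLACK (5,4): turn L to S, flip to white, move to (6,4). |black|=5
Step 4: on WHITE (6,4): turn R to W, flip to black, move to (6,3). |black|=6
Step 5: on WHITE (6,3): turn R to N, flip to black, move to (5,3). |black|=7
Step 6: on WHITE (5,3): turn R to E, flip to black, move to (5,4). |black|=8
Step 7: on WHITE (5,4): turn R to S, flip to black, move to (6,4). |black|=9
Step 8: on BLACK (6,4): turn L to E, flip to white, move to (6,5). |black|=8
Step 9: on WHITE (6,5): turn R to S, flip to black, move to (7,5). |black|=9
Step 10: on WHITE (7,5): turn R to W, flip to black, move to (7,4). |black|=10
Step 11: on WHITE (7,4): turn R to N, flip to black, move to (6,4). |black|=11
Step 12: on WHITE (6,4): turn R to E, flip to black, move to (6,5). |black|=12
Step 13: on BLACK (6,5): turn L to N, flip to white, move to (5,5). |black|=11
Step 14: on BLACK (5,5): turn L to W, flip to white, move to (5,4). |black|=10

Answer: BLACK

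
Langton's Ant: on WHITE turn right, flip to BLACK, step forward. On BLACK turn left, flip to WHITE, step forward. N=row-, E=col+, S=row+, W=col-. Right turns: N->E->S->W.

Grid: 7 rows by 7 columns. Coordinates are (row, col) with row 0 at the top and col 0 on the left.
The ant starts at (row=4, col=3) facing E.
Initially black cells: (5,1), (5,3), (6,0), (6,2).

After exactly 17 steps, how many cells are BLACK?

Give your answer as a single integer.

Step 1: on WHITE (4,3): turn R to S, flip to black, move to (5,3). |black|=5
Step 2: on BLACK (5,3): turn L to E, flip to white, move to (5,4). |black|=4
Step 3: on WHITE (5,4): turn R to S, flip to black, move to (6,4). |black|=5
Step 4: on WHITE (6,4): turn R to W, flip to black, move to (6,3). |black|=6
Step 5: on WHITE (6,3): turn R to N, flip to black, move to (5,3). |black|=7
Step 6: on WHITE (5,3): turn R to E, flip to black, move to (5,4). |black|=8
Step 7: on BLACK (5,4): turn L to N, flip to white, move to (4,4). |black|=7
Step 8: on WHITE (4,4): turn R to E, flip to black, move to (4,5). |black|=8
Step 9: on WHITE (4,5): turn R to S, flip to black, move to (5,5). |black|=9
Step 10: on WHITE (5,5): turn R to W, flip to black, move to (5,4). |black|=10
Step 11: on WHITE (5,4): turn R to N, flip to black, move to (4,4). |black|=11
Step 12: on BLACK (4,4): turn L to W, flip to white, move to (4,3). |black|=10
Step 13: on BLACK (4,3): turn L to S, flip to white, move to (5,3). |black|=9
Step 14: on BLACK (5,3): turn L to E, flip to white, move to (5,4). |black|=8
Step 15: on BLACK (5,4): turn L to N, flip to white, move to (4,4). |black|=7
Step 16: on WHITE (4,4): turn R to E, flip to black, move to (4,5). |black|=8
Step 17: on BLACK (4,5): turn L to N, flip to white, move to (3,5). |black|=7

Answer: 7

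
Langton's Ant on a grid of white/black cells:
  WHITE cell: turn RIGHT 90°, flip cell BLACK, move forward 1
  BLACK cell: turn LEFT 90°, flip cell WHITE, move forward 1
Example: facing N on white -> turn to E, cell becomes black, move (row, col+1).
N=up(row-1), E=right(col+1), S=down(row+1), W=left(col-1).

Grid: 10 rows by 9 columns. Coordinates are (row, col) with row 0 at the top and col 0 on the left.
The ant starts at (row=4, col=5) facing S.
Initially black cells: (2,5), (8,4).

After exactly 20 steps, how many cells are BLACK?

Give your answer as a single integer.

Step 1: on WHITE (4,5): turn R to W, flip to black, move to (4,4). |black|=3
Step 2: on WHITE (4,4): turn R to N, flip to black, move to (3,4). |black|=4
Step 3: on WHITE (3,4): turn R to E, flip to black, move to (3,5). |black|=5
Step 4: on WHITE (3,5): turn R to S, flip to black, move to (4,5). |black|=6
Step 5: on BLACK (4,5): turn L to E, flip to white, move to (4,6). |black|=5
Step 6: on WHITE (4,6): turn R to S, flip to black, move to (5,6). |black|=6
Step 7: on WHITE (5,6): turn R to W, flip to black, move to (5,5). |black|=7
Step 8: on WHITE (5,5): turn R to N, flip to black, move to (4,5). |black|=8
Step 9: on WHITE (4,5): turn R to E, flip to black, move to (4,6). |black|=9
Step 10: on BLACK (4,6): turn L to N, flip to white, move to (3,6). |black|=8
Step 11: on WHITE (3,6): turn R to E, flip to black, move to (3,7). |black|=9
Step 12: on WHITE (3,7): turn R to S, flip to black, move to (4,7). |black|=10
Step 13: on WHITE (4,7): turn R to W, flip to black, move to (4,6). |black|=11
Step 14: on WHITE (4,6): turn R to N, flip to black, move to (3,6). |black|=12
Step 15: on BLACK (3,6): turn L to W, flip to white, move to (3,5). |black|=11
Step 16: on BLACK (3,5): turn L to S, flip to white, move to (4,5). |black|=10
Step 17: on BLACK (4,5): turn L to E, flip to white, move to (4,6). |black|=9
Step 18: on BLACK (4,6): turn L to N, flip to white, move to (3,6). |black|=8
Step 19: on WHITE (3,6): turn R to E, flip to black, move to (3,7). |black|=9
Step 20: on BLACK (3,7): turn L to N, flip to white, move to (2,7). |black|=8

Answer: 8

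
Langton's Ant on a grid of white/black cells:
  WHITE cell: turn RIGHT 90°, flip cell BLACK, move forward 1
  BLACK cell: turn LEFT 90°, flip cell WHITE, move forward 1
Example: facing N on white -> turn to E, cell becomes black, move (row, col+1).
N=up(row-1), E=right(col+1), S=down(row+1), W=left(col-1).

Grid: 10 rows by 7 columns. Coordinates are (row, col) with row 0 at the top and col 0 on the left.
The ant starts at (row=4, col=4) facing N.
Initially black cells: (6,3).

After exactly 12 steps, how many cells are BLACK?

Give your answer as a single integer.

Answer: 9

Derivation:
Step 1: on WHITE (4,4): turn R to E, flip to black, move to (4,5). |black|=2
Step 2: on WHITE (4,5): turn R to S, flip to black, move to (5,5). |black|=3
Step 3: on WHITE (5,5): turn R to W, flip to black, move to (5,4). |black|=4
Step 4: on WHITE (5,4): turn R to N, flip to black, move to (4,4). |black|=5
Step 5: on BLACK (4,4): turn L to W, flip to white, move to (4,3). |black|=4
Step 6: on WHITE (4,3): turn R to N, flip to black, move to (3,3). |black|=5
Step 7: on WHITE (3,3): turn R to E, flip to black, move to (3,4). |black|=6
Step 8: on WHITE (3,4): turn R to S, flip to black, move to (4,4). |black|=7
Step 9: on WHITE (4,4): turn R to W, flip to black, move to (4,3). |black|=8
Step 10: on BLACK (4,3): turn L to S, flip to white, move to (5,3). |black|=7
Step 11: on WHITE (5,3): turn R to W, flip to black, move to (5,2). |black|=8
Step 12: on WHITE (5,2): turn R to N, flip to black, move to (4,2). |black|=9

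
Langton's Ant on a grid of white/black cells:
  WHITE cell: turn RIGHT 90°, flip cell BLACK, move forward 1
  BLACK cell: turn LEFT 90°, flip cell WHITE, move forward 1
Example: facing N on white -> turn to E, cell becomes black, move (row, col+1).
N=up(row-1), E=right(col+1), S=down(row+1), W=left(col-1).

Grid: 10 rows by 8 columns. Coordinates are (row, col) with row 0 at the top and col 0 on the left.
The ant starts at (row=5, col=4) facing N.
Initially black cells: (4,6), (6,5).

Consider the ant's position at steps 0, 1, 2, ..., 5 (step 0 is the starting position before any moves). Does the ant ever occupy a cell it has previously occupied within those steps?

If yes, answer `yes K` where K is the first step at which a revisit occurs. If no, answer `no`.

Answer: no

Derivation:
Step 1: on WHITE (5,4): turn R to E, flip to black, move to (5,5). |black|=3 — new cell
Step 2: on WHITE (5,5): turn R to S, flip to black, move to (6,5). |black|=4 — new cell
Step 3: on BLACK (6,5): turn L to E, flip to white, move to (6,6). |black|=3 — new cell
Step 4: on WHITE (6,6): turn R to S, flip to black, move to (7,6). |black|=4 — new cell
Step 5: on WHITE (7,6): turn R to W, flip to black, move to (7,5). |black|=5 — new cell
No revisit within 5 steps.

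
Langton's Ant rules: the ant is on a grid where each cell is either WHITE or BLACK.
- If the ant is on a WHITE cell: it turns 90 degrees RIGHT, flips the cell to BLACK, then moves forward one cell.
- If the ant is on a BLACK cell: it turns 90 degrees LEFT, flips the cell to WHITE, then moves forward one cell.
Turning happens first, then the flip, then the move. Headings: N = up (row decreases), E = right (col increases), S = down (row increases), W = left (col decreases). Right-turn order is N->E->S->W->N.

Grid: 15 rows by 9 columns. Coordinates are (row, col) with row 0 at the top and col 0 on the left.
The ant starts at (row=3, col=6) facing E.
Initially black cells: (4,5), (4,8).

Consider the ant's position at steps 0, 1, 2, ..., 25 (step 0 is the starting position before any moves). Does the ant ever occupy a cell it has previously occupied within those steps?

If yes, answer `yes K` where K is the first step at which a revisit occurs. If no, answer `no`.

Answer: yes 6

Derivation:
Step 1: on WHITE (3,6): turn R to S, flip to black, move to (4,6). |black|=3 — new cell
Step 2: on WHITE (4,6): turn R to W, flip to black, move to (4,5). |black|=4 — new cell
Step 3: on BLACK (4,5): turn L to S, flip to white, move to (5,5). |black|=3 — new cell
Step 4: on WHITE (5,5): turn R to W, flip to black, move to (5,4). |black|=4 — new cell
Step 5: on WHITE (5,4): turn R to N, flip to black, move to (4,4). |black|=5 — new cell
Step 6: on WHITE (4,4): turn R to E, flip to black, move to (4,5). |black|=6 — REVISIT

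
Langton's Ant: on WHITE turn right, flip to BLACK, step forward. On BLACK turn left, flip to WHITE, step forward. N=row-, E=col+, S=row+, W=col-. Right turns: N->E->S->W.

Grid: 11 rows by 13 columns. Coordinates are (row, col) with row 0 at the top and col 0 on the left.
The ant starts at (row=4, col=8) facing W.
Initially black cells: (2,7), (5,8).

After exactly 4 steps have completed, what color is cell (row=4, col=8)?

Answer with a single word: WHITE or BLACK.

Step 1: on WHITE (4,8): turn R to N, flip to black, move to (3,8). |black|=3
Step 2: on WHITE (3,8): turn R to E, flip to black, move to (3,9). |black|=4
Step 3: on WHITE (3,9): turn R to S, flip to black, move to (4,9). |black|=5
Step 4: on WHITE (4,9): turn R to W, flip to black, move to (4,8). |black|=6

Answer: BLACK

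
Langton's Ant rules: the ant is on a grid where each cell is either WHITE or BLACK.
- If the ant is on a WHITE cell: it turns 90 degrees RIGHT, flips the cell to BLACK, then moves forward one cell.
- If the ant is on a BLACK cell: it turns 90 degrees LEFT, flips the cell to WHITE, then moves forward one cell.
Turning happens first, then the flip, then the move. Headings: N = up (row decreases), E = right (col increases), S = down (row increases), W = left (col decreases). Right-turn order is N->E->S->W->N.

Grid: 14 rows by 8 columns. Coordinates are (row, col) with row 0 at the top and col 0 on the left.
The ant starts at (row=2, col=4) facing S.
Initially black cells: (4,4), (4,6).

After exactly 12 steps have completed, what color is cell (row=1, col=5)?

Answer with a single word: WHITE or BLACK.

Step 1: on WHITE (2,4): turn R to W, flip to black, move to (2,3). |black|=3
Step 2: on WHITE (2,3): turn R to N, flip to black, move to (1,3). |black|=4
Step 3: on WHITE (1,3): turn R to E, flip to black, move to (1,4). |black|=5
Step 4: on WHITE (1,4): turn R to S, flip to black, move to (2,4). |black|=6
Step 5: on BLACK (2,4): turn L to E, flip to white, move to (2,5). |black|=5
Step 6: on WHITE (2,5): turn R to S, flip to black, move to (3,5). |black|=6
Step 7: on WHITE (3,5): turn R to W, flip to black, move to (3,4). |black|=7
Step 8: on WHITE (3,4): turn R to N, flip to black, move to (2,4). |black|=8
Step 9: on WHITE (2,4): turn R to E, flip to black, move to (2,5). |black|=9
Step 10: on BLACK (2,5): turn L to N, flip to white, move to (1,5). |black|=8
Step 11: on WHITE (1,5): turn R to E, flip to black, move to (1,6). |black|=9
Step 12: on WHITE (1,6): turn R to S, flip to black, move to (2,6). |black|=10

Answer: BLACK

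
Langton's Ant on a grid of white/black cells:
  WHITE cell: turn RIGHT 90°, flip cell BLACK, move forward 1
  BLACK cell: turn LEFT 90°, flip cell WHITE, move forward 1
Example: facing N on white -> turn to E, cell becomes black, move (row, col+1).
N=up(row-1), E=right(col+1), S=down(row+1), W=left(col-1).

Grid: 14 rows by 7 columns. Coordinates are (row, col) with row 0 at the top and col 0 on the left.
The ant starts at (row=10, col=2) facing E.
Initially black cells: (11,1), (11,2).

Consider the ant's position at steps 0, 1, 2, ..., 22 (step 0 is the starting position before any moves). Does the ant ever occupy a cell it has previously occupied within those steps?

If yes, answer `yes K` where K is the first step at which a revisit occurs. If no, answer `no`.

Answer: yes 5

Derivation:
Step 1: on WHITE (10,2): turn R to S, flip to black, move to (11,2). |black|=3 — new cell
Step 2: on BLACK (11,2): turn L to E, flip to white, move to (11,3). |black|=2 — new cell
Step 3: on WHITE (11,3): turn R to S, flip to black, move to (12,3). |black|=3 — new cell
Step 4: on WHITE (12,3): turn R to W, flip to black, move to (12,2). |black|=4 — new cell
Step 5: on WHITE (12,2): turn R to N, flip to black, move to (11,2). |black|=5 — REVISIT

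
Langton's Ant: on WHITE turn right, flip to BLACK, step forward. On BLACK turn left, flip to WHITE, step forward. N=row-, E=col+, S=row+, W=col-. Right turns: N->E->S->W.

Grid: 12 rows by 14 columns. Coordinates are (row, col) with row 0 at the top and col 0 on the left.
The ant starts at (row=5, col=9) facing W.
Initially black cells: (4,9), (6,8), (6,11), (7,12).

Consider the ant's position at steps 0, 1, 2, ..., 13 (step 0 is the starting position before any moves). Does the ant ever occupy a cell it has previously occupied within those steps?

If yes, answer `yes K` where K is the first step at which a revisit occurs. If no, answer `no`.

Answer: yes 5

Derivation:
Step 1: on WHITE (5,9): turn R to N, flip to black, move to (4,9). |black|=5 — new cell
Step 2: on BLACK (4,9): turn L to W, flip to white, move to (4,8). |black|=4 — new cell
Step 3: on WHITE (4,8): turn R to N, flip to black, move to (3,8). |black|=5 — new cell
Step 4: on WHITE (3,8): turn R to E, flip to black, move to (3,9). |black|=6 — new cell
Step 5: on WHITE (3,9): turn R to S, flip to black, move to (4,9). |black|=7 — REVISIT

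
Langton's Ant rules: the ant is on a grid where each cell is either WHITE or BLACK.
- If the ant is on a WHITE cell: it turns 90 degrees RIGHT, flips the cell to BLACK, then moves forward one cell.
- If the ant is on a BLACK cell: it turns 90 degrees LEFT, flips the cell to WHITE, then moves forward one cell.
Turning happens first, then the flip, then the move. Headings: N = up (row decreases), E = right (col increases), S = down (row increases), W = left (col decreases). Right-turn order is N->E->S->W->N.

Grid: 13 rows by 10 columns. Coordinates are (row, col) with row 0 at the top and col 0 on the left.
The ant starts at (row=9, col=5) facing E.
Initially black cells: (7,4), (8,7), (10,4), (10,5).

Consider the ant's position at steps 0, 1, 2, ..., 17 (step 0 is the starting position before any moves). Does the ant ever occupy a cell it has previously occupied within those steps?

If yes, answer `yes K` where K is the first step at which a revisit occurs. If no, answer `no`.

Step 1: on WHITE (9,5): turn R to S, flip to black, move to (10,5). |black|=5 — new cell
Step 2: on BLACK (10,5): turn L to E, flip to white, move to (10,6). |black|=4 — new cell
Step 3: on WHITE (10,6): turn R to S, flip to black, move to (11,6). |black|=5 — new cell
Step 4: on WHITE (11,6): turn R to W, flip to black, move to (11,5). |black|=6 — new cell
Step 5: on WHITE (11,5): turn R to N, flip to black, move to (10,5). |black|=7 — REVISIT

Answer: yes 5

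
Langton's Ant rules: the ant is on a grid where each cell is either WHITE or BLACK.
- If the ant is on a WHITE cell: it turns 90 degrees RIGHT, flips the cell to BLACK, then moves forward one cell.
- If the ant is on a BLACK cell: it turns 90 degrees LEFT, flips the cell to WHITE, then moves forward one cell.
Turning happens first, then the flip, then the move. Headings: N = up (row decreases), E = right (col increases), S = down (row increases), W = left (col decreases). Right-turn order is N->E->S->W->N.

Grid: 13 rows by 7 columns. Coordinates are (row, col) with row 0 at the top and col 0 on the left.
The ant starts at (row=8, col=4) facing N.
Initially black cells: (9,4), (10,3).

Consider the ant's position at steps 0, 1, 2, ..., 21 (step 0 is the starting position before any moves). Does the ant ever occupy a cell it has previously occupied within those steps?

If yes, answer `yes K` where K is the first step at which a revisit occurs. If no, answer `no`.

Step 1: on WHITE (8,4): turn R to E, flip to black, move to (8,5). |black|=3 — new cell
Step 2: on WHITE (8,5): turn R to S, flip to black, move to (9,5). |black|=4 — new cell
Step 3: on WHITE (9,5): turn R to W, flip to black, move to (9,4). |black|=5 — new cell
Step 4: on BLACK (9,4): turn L to S, flip to white, move to (10,4). |black|=4 — new cell
Step 5: on WHITE (10,4): turn R to W, flip to black, move to (10,3). |black|=5 — new cell
Step 6: on BLACK (10,3): turn L to S, flip to white, move to (11,3). |black|=4 — new cell
Step 7: on WHITE (11,3): turn R to W, flip to black, move to (11,2). |black|=5 — new cell
Step 8: on WHITE (11,2): turn R to N, flip to black, move to (10,2). |black|=6 — new cell
Step 9: on WHITE (10,2): turn R to E, flip to black, move to (10,3). |black|=7 — REVISIT

Answer: yes 9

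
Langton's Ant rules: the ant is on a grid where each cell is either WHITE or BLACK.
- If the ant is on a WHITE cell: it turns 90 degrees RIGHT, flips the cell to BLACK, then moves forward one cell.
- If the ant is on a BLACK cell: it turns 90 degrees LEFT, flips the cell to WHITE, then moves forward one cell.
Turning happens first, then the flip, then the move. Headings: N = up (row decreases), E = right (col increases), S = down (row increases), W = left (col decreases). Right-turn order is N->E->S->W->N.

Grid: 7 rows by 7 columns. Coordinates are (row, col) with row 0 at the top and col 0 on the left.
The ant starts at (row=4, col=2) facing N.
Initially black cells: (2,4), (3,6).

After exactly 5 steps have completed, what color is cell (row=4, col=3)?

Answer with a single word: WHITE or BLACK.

Answer: BLACK

Derivation:
Step 1: on WHITE (4,2): turn R to E, flip to black, move to (4,3). |black|=3
Step 2: on WHITE (4,3): turn R to S, flip to black, move to (5,3). |black|=4
Step 3: on WHITE (5,3): turn R to W, flip to black, move to (5,2). |black|=5
Step 4: on WHITE (5,2): turn R to N, flip to black, move to (4,2). |black|=6
Step 5: on BLACK (4,2): turn L to W, flip to white, move to (4,1). |black|=5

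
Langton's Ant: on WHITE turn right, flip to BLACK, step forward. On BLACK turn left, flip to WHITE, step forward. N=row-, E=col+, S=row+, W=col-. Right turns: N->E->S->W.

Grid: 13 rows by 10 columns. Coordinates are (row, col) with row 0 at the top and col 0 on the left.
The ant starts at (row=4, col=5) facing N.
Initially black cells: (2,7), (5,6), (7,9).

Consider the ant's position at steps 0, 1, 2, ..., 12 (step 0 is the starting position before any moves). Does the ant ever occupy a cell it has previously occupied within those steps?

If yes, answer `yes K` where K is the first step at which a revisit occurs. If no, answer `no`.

Answer: yes 6

Derivation:
Step 1: on WHITE (4,5): turn R to E, flip to black, move to (4,6). |black|=4 — new cell
Step 2: on WHITE (4,6): turn R to S, flip to black, move to (5,6). |black|=5 — new cell
Step 3: on BLACK (5,6): turn L to E, flip to white, move to (5,7). |black|=4 — new cell
Step 4: on WHITE (5,7): turn R to S, flip to black, move to (6,7). |black|=5 — new cell
Step 5: on WHITE (6,7): turn R to W, flip to black, move to (6,6). |black|=6 — new cell
Step 6: on WHITE (6,6): turn R to N, flip to black, move to (5,6). |black|=7 — REVISIT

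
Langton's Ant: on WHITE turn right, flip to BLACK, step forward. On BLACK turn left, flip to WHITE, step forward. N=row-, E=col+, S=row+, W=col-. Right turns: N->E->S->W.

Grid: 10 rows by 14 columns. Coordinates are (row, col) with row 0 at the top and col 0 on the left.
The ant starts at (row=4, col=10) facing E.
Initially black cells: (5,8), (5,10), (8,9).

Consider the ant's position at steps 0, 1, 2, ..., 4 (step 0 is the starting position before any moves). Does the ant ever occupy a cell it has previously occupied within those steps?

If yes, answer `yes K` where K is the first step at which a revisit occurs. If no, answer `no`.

Answer: no

Derivation:
Step 1: on WHITE (4,10): turn R to S, flip to black, move to (5,10). |black|=4 — new cell
Step 2: on BLACK (5,10): turn L to E, flip to white, move to (5,11). |black|=3 — new cell
Step 3: on WHITE (5,11): turn R to S, flip to black, move to (6,11). |black|=4 — new cell
Step 4: on WHITE (6,11): turn R to W, flip to black, move to (6,10). |black|=5 — new cell
No revisit within 4 steps.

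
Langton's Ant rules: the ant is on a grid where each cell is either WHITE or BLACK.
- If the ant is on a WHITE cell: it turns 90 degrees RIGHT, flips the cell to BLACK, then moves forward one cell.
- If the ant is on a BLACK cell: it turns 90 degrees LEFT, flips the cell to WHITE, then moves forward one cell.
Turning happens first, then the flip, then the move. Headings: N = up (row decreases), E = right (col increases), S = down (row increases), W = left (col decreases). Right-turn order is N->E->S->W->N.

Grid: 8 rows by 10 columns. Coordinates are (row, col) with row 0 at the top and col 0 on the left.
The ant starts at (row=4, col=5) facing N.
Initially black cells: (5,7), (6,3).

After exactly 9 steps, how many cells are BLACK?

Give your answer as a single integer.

Answer: 9

Derivation:
Step 1: on WHITE (4,5): turn R to E, flip to black, move to (4,6). |black|=3
Step 2: on WHITE (4,6): turn R to S, flip to black, move to (5,6). |black|=4
Step 3: on WHITE (5,6): turn R to W, flip to black, move to (5,5). |black|=5
Step 4: on WHITE (5,5): turn R to N, flip to black, move to (4,5). |black|=6
Step 5: on BLACK (4,5): turn L to W, flip to white, move to (4,4). |black|=5
Step 6: on WHITE (4,4): turn R to N, flip to black, move to (3,4). |black|=6
Step 7: on WHITE (3,4): turn R to E, flip to black, move to (3,5). |black|=7
Step 8: on WHITE (3,5): turn R to S, flip to black, move to (4,5). |black|=8
Step 9: on WHITE (4,5): turn R to W, flip to black, move to (4,4). |black|=9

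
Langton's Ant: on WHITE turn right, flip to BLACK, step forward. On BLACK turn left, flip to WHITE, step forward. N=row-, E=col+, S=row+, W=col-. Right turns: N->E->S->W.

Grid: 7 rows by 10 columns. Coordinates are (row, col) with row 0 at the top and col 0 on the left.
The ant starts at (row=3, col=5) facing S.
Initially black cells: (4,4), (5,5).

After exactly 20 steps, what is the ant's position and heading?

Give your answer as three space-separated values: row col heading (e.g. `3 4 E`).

Answer: 1 7 N

Derivation:
Step 1: on WHITE (3,5): turn R to W, flip to black, move to (3,4). |black|=3
Step 2: on WHITE (3,4): turn R to N, flip to black, move to (2,4). |black|=4
Step 3: on WHITE (2,4): turn R to E, flip to black, move to (2,5). |black|=5
Step 4: on WHITE (2,5): turn R to S, flip to black, move to (3,5). |black|=6
Step 5: on BLACK (3,5): turn L to E, flip to white, move to (3,6). |black|=5
Step 6: on WHITE (3,6): turn R to S, flip to black, move to (4,6). |black|=6
Step 7: on WHITE (4,6): turn R to W, flip to black, move to (4,5). |black|=7
Step 8: on WHITE (4,5): turn R to N, flip to black, move to (3,5). |black|=8
Step 9: on WHITE (3,5): turn R to E, flip to black, move to (3,6). |black|=9
Step 10: on BLACK (3,6): turn L to N, flip to white, move to (2,6). |black|=8
Step 11: on WHITE (2,6): turn R to E, flip to black, move to (2,7). |black|=9
Step 12: on WHITE (2,7): turn R to S, flip to black, move to (3,7). |black|=10
Step 13: on WHITE (3,7): turn R to W, flip to black, move to (3,6). |black|=11
Step 14: on WHITE (3,6): turn R to N, flip to black, move to (2,6). |black|=12
Step 15: on BLACK (2,6): turn L to W, flip to white, move to (2,5). |black|=11
Step 16: on BLACK (2,5): turn L to S, flip to white, move to (3,5). |black|=10
Step 17: on BLACK (3,5): turn L to E, flip to white, move to (3,6). |black|=9
Step 18: on BLACK (3,6): turn L to N, flip to white, move to (2,6). |black|=8
Step 19: on WHITE (2,6): turn R to E, flip to black, move to (2,7). |black|=9
Step 20: on BLACK (2,7): turn L to N, flip to white, move to (1,7). |black|=8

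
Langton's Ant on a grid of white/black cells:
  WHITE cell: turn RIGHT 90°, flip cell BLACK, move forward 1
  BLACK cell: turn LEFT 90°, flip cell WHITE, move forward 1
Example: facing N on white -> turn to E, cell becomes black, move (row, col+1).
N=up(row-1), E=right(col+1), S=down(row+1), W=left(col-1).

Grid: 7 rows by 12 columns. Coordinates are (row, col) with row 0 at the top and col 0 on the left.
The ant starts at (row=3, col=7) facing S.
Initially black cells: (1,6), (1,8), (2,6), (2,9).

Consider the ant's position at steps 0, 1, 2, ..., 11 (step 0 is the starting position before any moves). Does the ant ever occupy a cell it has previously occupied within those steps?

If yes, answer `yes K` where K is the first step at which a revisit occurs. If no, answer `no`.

Answer: yes 9

Derivation:
Step 1: on WHITE (3,7): turn R to W, flip to black, move to (3,6). |black|=5 — new cell
Step 2: on WHITE (3,6): turn R to N, flip to black, move to (2,6). |black|=6 — new cell
Step 3: on BLACK (2,6): turn L to W, flip to white, move to (2,5). |black|=5 — new cell
Step 4: on WHITE (2,5): turn R to N, flip to black, move to (1,5). |black|=6 — new cell
Step 5: on WHITE (1,5): turn R to E, flip to black, move to (1,6). |black|=7 — new cell
Step 6: on BLACK (1,6): turn L to N, flip to white, move to (0,6). |black|=6 — new cell
Step 7: on WHITE (0,6): turn R to E, flip to black, move to (0,7). |black|=7 — new cell
Step 8: on WHITE (0,7): turn R to S, flip to black, move to (1,7). |black|=8 — new cell
Step 9: on WHITE (1,7): turn R to W, flip to black, move to (1,6). |black|=9 — REVISIT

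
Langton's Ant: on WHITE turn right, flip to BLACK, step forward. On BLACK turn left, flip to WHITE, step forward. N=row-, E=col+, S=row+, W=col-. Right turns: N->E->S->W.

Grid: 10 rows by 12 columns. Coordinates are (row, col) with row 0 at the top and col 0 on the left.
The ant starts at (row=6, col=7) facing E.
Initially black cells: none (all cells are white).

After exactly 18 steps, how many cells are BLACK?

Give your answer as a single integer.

Answer: 6

Derivation:
Step 1: on WHITE (6,7): turn R to S, flip to black, move to (7,7). |black|=1
Step 2: on WHITE (7,7): turn R to W, flip to black, move to (7,6). |black|=2
Step 3: on WHITE (7,6): turn R to N, flip to black, move to (6,6). |black|=3
Step 4: on WHITE (6,6): turn R to E, flip to black, move to (6,7). |black|=4
Step 5: on BLACK (6,7): turn L to N, flip to white, move to (5,7). |black|=3
Step 6: on WHITE (5,7): turn R to E, flip to black, move to (5,8). |black|=4
Step 7: on WHITE (5,8): turn R to S, flip to black, move to (6,8). |black|=5
Step 8: on WHITE (6,8): turn R to W, flip to black, move to (6,7). |black|=6
Step 9: on WHITE (6,7): turn R to N, flip to black, move to (5,7). |black|=7
Step 10: on BLACK (5,7): turn L to W, flip to white, move to (5,6). |black|=6
Step 11: on WHITE (5,6): turn R to N, flip to black, move to (4,6). |black|=7
Step 12: on WHITE (4,6): turn R to E, flip to black, move to (4,7). |black|=8
Step 13: on WHITE (4,7): turn R to S, flip to black, move to (5,7). |black|=9
Step 14: on WHITE (5,7): turn R to W, flip to black, move to (5,6). |black|=10
Step 15: on BLACK (5,6): turn L to S, flip to white, move to (6,6). |black|=9
Step 16: on BLACK (6,6): turn L to E, flip to white, move to (6,7). |black|=8
Step 17: on BLACK (6,7): turn L to N, flip to white, move to (5,7). |black|=7
Step 18: on BLACK (5,7): turn L to W, flip to white, move to (5,6). |black|=6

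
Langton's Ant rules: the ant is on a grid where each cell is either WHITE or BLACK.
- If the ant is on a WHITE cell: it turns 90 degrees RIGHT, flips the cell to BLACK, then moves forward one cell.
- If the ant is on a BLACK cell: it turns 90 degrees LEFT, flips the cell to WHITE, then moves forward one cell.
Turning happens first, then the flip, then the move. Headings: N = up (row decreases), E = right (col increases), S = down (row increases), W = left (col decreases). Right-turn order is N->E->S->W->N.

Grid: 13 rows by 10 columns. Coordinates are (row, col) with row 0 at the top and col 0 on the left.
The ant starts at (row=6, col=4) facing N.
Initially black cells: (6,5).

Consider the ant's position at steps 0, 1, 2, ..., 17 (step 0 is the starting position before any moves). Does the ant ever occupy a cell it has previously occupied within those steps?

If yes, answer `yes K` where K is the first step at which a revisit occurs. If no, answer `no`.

Answer: yes 5

Derivation:
Step 1: on WHITE (6,4): turn R to E, flip to black, move to (6,5). |black|=2 — new cell
Step 2: on BLACK (6,5): turn L to N, flip to white, move to (5,5). |black|=1 — new cell
Step 3: on WHITE (5,5): turn R to E, flip to black, move to (5,6). |black|=2 — new cell
Step 4: on WHITE (5,6): turn R to S, flip to black, move to (6,6). |black|=3 — new cell
Step 5: on WHITE (6,6): turn R to W, flip to black, move to (6,5). |black|=4 — REVISIT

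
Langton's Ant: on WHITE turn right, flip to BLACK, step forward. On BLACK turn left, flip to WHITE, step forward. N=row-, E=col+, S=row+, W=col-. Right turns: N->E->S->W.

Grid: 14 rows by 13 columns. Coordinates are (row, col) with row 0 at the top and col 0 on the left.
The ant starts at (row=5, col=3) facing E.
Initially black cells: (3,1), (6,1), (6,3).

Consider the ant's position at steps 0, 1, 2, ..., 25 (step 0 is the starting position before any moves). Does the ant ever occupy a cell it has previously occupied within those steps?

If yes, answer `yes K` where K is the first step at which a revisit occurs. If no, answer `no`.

Step 1: on WHITE (5,3): turn R to S, flip to black, move to (6,3). |black|=4 — new cell
Step 2: on BLACK (6,3): turn L to E, flip to white, move to (6,4). |black|=3 — new cell
Step 3: on WHITE (6,4): turn R to S, flip to black, move to (7,4). |black|=4 — new cell
Step 4: on WHITE (7,4): turn R to W, flip to black, move to (7,3). |black|=5 — new cell
Step 5: on WHITE (7,3): turn R to N, flip to black, move to (6,3). |black|=6 — REVISIT

Answer: yes 5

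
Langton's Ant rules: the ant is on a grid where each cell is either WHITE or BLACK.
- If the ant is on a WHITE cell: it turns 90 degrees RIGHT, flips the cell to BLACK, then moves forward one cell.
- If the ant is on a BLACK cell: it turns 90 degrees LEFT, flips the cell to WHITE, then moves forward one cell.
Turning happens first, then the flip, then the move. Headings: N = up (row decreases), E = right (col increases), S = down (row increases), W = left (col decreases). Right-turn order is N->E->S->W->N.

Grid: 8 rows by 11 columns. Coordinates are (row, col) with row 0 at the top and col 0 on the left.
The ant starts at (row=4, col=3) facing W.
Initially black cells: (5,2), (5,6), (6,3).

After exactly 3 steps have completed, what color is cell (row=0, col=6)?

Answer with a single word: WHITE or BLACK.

Answer: WHITE

Derivation:
Step 1: on WHITE (4,3): turn R to N, flip to black, move to (3,3). |black|=4
Step 2: on WHITE (3,3): turn R to E, flip to black, move to (3,4). |black|=5
Step 3: on WHITE (3,4): turn R to S, flip to black, move to (4,4). |black|=6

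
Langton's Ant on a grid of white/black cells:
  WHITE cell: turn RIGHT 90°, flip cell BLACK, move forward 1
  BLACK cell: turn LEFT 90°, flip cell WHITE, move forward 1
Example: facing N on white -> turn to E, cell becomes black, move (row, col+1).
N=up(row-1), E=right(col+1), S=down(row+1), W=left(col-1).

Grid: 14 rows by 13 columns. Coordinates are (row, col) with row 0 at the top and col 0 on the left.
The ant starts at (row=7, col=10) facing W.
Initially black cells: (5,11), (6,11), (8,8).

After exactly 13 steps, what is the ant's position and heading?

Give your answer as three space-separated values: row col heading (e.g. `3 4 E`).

Step 1: on WHITE (7,10): turn R to N, flip to black, move to (6,10). |black|=4
Step 2: on WHITE (6,10): turn R to E, flip to black, move to (6,11). |black|=5
Step 3: on BLACK (6,11): turn L to N, flip to white, move to (5,11). |black|=4
Step 4: on BLACK (5,11): turn L to W, flip to white, move to (5,10). |black|=3
Step 5: on WHITE (5,10): turn R to N, flip to black, move to (4,10). |black|=4
Step 6: on WHITE (4,10): turn R to E, flip to black, move to (4,11). |black|=5
Step 7: on WHITE (4,11): turn R to S, flip to black, move to (5,11). |black|=6
Step 8: on WHITE (5,11): turn R to W, flip to black, move to (5,10). |black|=7
Step 9: on BLACK (5,10): turn L to S, flip to white, move to (6,10). |black|=6
Step 10: on BLACK (6,10): turn L to E, flip to white, move to (6,11). |black|=5
Step 11: on WHITE (6,11): turn R to S, flip to black, move to (7,11). |black|=6
Step 12: on WHITE (7,11): turn R to W, flip to black, move to (7,10). |black|=7
Step 13: on BLACK (7,10): turn L to S, flip to white, move to (8,10). |black|=6

Answer: 8 10 S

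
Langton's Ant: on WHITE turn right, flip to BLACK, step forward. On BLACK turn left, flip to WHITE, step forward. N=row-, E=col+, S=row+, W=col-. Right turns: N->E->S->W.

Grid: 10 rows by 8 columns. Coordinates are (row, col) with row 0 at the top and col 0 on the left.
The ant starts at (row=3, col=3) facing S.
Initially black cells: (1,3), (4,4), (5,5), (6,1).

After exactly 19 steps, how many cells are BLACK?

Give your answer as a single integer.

Answer: 13

Derivation:
Step 1: on WHITE (3,3): turn R to W, flip to black, move to (3,2). |black|=5
Step 2: on WHITE (3,2): turn R to N, flip to black, move to (2,2). |black|=6
Step 3: on WHITE (2,2): turn R to E, flip to black, move to (2,3). |black|=7
Step 4: on WHITE (2,3): turn R to S, flip to black, move to (3,3). |black|=8
Step 5: on BLACK (3,3): turn L to E, flip to white, move to (3,4). |black|=7
Step 6: on WHITE (3,4): turn R to S, flip to black, move to (4,4). |black|=8
Step 7: on BLACK (4,4): turn L to E, flip to white, move to (4,5). |black|=7
Step 8: on WHITE (4,5): turn R to S, flip to black, move to (5,5). |black|=8
Step 9: on BLACK (5,5): turn L to E, flip to white, move to (5,6). |black|=7
Step 10: on WHITE (5,6): turn R to S, flip to black, move to (6,6). |black|=8
Step 11: on WHITE (6,6): turn R to W, flip to black, move to (6,5). |black|=9
Step 12: on WHITE (6,5): turn R to N, flip to black, move to (5,5). |black|=10
Step 13: on WHITE (5,5): turn R to E, flip to black, move to (5,6). |black|=11
Step 14: on BLACK (5,6): turn L to N, flip to white, move to (4,6). |black|=10
Step 15: on WHITE (4,6): turn R to E, flip to black, move to (4,7). |black|=11
Step 16: on WHITE (4,7): turn R to S, flip to black, move to (5,7). |black|=12
Step 17: on WHITE (5,7): turn R to W, flip to black, move to (5,6). |black|=13
Step 18: on WHITE (5,6): turn R to N, flip to black, move to (4,6). |black|=14
Step 19: on BLACK (4,6): turn L to W, flip to white, move to (4,5). |black|=13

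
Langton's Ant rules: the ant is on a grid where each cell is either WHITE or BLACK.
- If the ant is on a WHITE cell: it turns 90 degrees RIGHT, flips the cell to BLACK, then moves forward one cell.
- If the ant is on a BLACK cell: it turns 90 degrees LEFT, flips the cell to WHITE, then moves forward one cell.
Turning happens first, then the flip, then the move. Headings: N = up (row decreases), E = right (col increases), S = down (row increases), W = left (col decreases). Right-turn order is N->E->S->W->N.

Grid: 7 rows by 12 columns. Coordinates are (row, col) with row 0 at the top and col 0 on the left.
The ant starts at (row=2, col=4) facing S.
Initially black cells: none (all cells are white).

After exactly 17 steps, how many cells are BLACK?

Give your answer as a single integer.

Answer: 7

Derivation:
Step 1: on WHITE (2,4): turn R to W, flip to black, move to (2,3). |black|=1
Step 2: on WHITE (2,3): turn R to N, flip to black, move to (1,3). |black|=2
Step 3: on WHITE (1,3): turn R to E, flip to black, move to (1,4). |black|=3
Step 4: on WHITE (1,4): turn R to S, flip to black, move to (2,4). |black|=4
Step 5: on BLACK (2,4): turn L to E, flip to white, move to (2,5). |black|=3
Step 6: on WHITE (2,5): turn R to S, flip to black, move to (3,5). |black|=4
Step 7: on WHITE (3,5): turn R to W, flip to black, move to (3,4). |black|=5
Step 8: on WHITE (3,4): turn R to N, flip to black, move to (2,4). |black|=6
Step 9: on WHITE (2,4): turn R to E, flip to black, move to (2,5). |black|=7
Step 10: on BLACK (2,5): turn L to N, flip to white, move to (1,5). |black|=6
Step 11: on WHITE (1,5): turn R to E, flip to black, move to (1,6). |black|=7
Step 12: on WHITE (1,6): turn R to S, flip to black, move to (2,6). |black|=8
Step 13: on WHITE (2,6): turn R to W, flip to black, move to (2,5). |black|=9
Step 14: on WHITE (2,5): turn R to N, flip to black, move to (1,5). |black|=10
Step 15: on BLACK (1,5): turn L to W, flip to white, move to (1,4). |black|=9
Step 16: on BLACK (1,4): turn L to S, flip to white, move to (2,4). |black|=8
Step 17: on BLACK (2,4): turn L to E, flip to white, move to (2,5). |black|=7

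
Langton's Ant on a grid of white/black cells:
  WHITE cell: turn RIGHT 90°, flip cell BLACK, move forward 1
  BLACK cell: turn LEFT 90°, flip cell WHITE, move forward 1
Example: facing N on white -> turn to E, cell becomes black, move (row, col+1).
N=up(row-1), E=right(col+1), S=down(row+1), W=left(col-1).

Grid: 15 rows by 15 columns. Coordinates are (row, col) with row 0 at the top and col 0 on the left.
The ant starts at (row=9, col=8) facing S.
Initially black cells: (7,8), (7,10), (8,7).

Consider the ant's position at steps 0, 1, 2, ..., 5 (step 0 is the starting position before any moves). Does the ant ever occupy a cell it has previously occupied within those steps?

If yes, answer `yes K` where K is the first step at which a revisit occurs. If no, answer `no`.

Step 1: on WHITE (9,8): turn R to W, flip to black, move to (9,7). |black|=4 — new cell
Step 2: on WHITE (9,7): turn R to N, flip to black, move to (8,7). |black|=5 — new cell
Step 3: on BLACK (8,7): turn L to W, flip to white, move to (8,6). |black|=4 — new cell
Step 4: on WHITE (8,6): turn R to N, flip to black, move to (7,6). |black|=5 — new cell
Step 5: on WHITE (7,6): turn R to E, flip to black, move to (7,7). |black|=6 — new cell
No revisit within 5 steps.

Answer: no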